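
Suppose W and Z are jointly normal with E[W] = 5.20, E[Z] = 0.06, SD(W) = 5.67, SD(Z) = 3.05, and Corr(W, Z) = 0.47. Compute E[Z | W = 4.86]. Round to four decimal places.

-0.0260

E[Z | W=x] = μ_Z + ρ(σ_Z/σ_W)(x − μ_W) for jointly normal variables.
E[Z | W=4.86] = 0.06 + (0.47)·(3.05/5.67)·(4.86 − (5.20)) = 0.06 + (0.25282)·(-0.34) = -0.0260.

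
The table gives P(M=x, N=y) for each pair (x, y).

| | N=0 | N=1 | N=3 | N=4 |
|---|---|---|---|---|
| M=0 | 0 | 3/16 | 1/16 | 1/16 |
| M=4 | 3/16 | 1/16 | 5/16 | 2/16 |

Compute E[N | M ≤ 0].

P(M ≤ 0) = 5/16.
Σ N·P over the event = 1·(3/16) + 3·(1/16) + 4·(1/16) = 5/8.
E[N | M ≤ 0] = (5/8) / (5/16) = 2.

2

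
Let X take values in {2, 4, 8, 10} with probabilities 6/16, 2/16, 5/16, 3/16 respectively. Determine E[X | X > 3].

P(X > 3) = 5/8.
Σ over the event: 4·1/8 + 8·5/16 + 10·3/16 = 39/8.
E[X | X > 3] = (39/8) / (5/8) = 39/5.

39/5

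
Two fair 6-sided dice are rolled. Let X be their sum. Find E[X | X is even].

P(X is even) = 1/2.
Σ over the event: 2·1/36 + 4·1/12 + 6·5/36 + 8·5/36 + 10·1/12 + 12·1/36 = 7/2.
E[X | X is even] = (7/2) / (1/2) = 7.

7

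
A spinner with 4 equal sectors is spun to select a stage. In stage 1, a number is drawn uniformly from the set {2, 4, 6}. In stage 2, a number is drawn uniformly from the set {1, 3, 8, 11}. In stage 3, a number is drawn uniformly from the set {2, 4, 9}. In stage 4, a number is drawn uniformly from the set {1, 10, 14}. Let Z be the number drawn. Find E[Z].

277/48

E[Z | stage 1] = (2+4+6)/3 = 4.
E[Z | stage 2] = (1+3+8+11)/4 = 23/4.
E[Z | stage 3] = (2+4+9)/3 = 5.
E[Z | stage 4] = (1+10+14)/3 = 25/3.
By the law of total expectation,
E[Z] = (1/4)·(4) + (1/4)·(23/4) + (1/4)·(5) + (1/4)·(25/3) = 277/48.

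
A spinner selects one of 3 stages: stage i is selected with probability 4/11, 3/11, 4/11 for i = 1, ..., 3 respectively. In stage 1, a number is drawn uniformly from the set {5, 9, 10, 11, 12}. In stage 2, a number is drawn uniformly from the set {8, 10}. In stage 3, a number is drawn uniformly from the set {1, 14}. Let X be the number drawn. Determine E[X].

43/5

E[X | stage 1] = (5+9+10+11+12)/5 = 47/5.
E[X | stage 2] = (8+10)/2 = 9.
E[X | stage 3] = (1+14)/2 = 15/2.
E[X] = (4/11)·(47/5) + (3/11)·(9) + (4/11)·(15/2) = 43/5.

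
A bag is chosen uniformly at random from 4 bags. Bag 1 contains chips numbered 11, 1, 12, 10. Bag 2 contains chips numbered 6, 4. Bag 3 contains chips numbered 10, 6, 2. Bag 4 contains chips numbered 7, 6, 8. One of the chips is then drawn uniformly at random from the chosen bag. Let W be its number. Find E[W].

53/8

E[W | bag 1] = (11+1+12+10)/4 = 17/2.
E[W | bag 2] = (6+4)/2 = 5.
E[W | bag 3] = (10+6+2)/3 = 6.
E[W | bag 4] = (7+6+8)/3 = 7.
By the law of total expectation,
E[W] = (1/4)·(17/2) + (1/4)·(5) + (1/4)·(6) + (1/4)·(7) = 53/8.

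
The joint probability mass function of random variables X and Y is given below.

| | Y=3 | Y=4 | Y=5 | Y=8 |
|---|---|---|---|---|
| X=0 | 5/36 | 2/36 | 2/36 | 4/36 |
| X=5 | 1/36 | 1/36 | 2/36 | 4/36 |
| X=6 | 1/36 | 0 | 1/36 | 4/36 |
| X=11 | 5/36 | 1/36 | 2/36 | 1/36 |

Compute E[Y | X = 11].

P(X = 11) = 1/4.
Σ Y·P over the event = 3·(5/36) + 4·(1/36) + 5·(2/36) + 8·(1/36) = 37/36.
E[Y | X = 11] = (37/36) / (1/4) = 37/9.

37/9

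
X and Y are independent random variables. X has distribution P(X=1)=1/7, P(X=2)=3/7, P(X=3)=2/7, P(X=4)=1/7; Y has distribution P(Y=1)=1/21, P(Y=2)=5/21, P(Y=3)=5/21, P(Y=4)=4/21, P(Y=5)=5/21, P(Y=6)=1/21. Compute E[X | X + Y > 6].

P(X + Y > 6) = 18/49.
Summing X·P(x,y) over outcomes with X + Y > 6 gives 157/147.
E[X | X + Y > 6] = (157/147) / (18/49) = 157/54.

157/54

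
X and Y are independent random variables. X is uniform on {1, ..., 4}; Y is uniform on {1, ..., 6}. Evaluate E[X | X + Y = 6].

P(X + Y = 6) = 1/6.
Summing X·P(x,y) over outcomes with X + Y = 6 gives 5/12.
E[X | X + Y = 6] = (5/12) / (1/6) = 5/2.

5/2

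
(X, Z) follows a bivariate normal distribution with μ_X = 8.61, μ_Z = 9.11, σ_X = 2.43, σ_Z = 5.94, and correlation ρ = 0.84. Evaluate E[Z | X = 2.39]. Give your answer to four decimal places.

E[Z | X=x] = μ_Z + ρ(σ_Z/σ_X)(x − μ_X) for jointly normal variables.
E[Z | X=2.39] = 9.11 + (0.84)·(5.94/2.43)·(2.39 − (8.61)) = 9.11 + (2.05333)·(-6.22) = -3.6617.

-3.6617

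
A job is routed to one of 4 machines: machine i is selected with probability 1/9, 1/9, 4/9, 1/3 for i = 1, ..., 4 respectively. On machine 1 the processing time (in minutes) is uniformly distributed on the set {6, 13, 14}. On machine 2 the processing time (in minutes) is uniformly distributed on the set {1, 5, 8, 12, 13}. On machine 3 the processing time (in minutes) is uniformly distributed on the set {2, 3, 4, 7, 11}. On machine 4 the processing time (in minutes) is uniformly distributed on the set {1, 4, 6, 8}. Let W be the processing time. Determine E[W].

1093/180

E[W | machine 1] = (6+13+14)/3 = 11.
E[W | machine 2] = (1+5+8+12+13)/5 = 39/5.
E[W | machine 3] = (2+3+4+7+11)/5 = 27/5.
E[W | machine 4] = (1+4+6+8)/4 = 19/4.
By the law of total expectation,
E[W] = (1/9)·(11) + (1/9)·(39/5) + (4/9)·(27/5) + (1/3)·(19/4) = 1093/180.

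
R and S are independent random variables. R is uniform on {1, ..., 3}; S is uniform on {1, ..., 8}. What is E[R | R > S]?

Outcomes with R > S: (2,1), (3,1), (3,2), each with probability 1/24.
E[R | R > S] = (2 + 3 + 3) / 3 = 8/3.

8/3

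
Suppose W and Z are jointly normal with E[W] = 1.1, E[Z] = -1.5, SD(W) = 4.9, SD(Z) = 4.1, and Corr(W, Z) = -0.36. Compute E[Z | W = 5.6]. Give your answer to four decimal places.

-2.8555

The regression of Z on W has slope ρ·σ_Z/σ_W and passes through (μ_W, μ_Z).
E[Z | W=5.6] = -1.5 + (-0.36)·(4.1/4.9)·(5.6 − (1.1)) = -1.5 + (-0.30122)·(4.5) = -2.8555.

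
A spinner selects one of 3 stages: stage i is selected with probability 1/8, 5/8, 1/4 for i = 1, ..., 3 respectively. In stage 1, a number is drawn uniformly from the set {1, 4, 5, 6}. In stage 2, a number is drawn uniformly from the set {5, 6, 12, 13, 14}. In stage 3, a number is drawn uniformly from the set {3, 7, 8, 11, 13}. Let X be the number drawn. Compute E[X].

E[X | stage 1] = (1+4+5+6)/4 = 4.
E[X | stage 2] = (5+6+12+13+14)/5 = 10.
E[X | stage 3] = (3+7+8+11+13)/5 = 42/5.
E[X] = (1/8)·(4) + (5/8)·(10) + (1/4)·(42/5) = 177/20.

177/20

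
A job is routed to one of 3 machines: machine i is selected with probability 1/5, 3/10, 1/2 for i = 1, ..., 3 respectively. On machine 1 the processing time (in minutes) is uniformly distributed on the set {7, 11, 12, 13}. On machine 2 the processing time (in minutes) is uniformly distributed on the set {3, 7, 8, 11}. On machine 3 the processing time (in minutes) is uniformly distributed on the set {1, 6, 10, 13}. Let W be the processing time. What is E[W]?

E[W | machine 1] = (7+11+12+13)/4 = 43/4.
E[W | machine 2] = (3+7+8+11)/4 = 29/4.
E[W | machine 3] = (1+6+10+13)/4 = 15/2.
By the law of total expectation,
E[W] = (1/5)·(43/4) + (3/10)·(29/4) + (1/2)·(15/2) = 323/40.

323/40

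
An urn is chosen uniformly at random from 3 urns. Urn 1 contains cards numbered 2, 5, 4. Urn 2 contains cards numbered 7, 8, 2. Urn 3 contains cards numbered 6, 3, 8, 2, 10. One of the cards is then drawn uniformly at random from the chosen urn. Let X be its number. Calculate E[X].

227/45

E[X | urn 1] = (2+5+4)/3 = 11/3.
E[X | urn 2] = (7+8+2)/3 = 17/3.
E[X | urn 3] = (6+3+8+2+10)/5 = 29/5.
By the law of total expectation,
E[X] = (1/3)·(11/3) + (1/3)·(17/3) + (1/3)·(29/5) = 227/45.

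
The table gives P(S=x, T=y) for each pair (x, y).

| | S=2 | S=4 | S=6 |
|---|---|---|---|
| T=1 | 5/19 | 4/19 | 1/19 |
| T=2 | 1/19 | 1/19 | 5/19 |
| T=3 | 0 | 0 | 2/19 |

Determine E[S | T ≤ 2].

4

P(T ≤ 2) = 17/19.
Σ S·P over the event = 2·(5/19) + 2·(1/19) + 4·(4/19) + 4·(1/19) + 6·(1/19) + 6·(5/19) = 68/19.
E[S | T ≤ 2] = (68/19) / (17/19) = 4.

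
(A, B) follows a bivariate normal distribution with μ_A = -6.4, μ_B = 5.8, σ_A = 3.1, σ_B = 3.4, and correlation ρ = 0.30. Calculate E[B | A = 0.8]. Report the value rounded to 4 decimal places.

8.1690

For a bivariate normal, E[B | A=x] = μ_B + ρ·(σ_B/σ_A)·(x − μ_A).
E[B | A=0.8] = 5.8 + (0.30)·(3.4/3.1)·(0.8 − (-6.4)) = 5.8 + (0.32903)·(7.2) = 8.1690.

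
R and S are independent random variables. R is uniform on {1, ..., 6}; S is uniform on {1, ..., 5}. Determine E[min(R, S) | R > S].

7/3

P(R > S) = 1/2.
Summing min(R,S)·P(x,y) over outcomes with R > S gives 7/6.
E[min(R, S) | R > S] = (7/6) / (1/2) = 7/3.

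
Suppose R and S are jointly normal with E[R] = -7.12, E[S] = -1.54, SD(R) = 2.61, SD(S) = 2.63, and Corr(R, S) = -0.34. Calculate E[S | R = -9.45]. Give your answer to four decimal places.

-0.7417

The regression of S on R has slope ρ·σ_S/σ_R and passes through (μ_R, μ_S).
E[S | R=-9.45] = -1.54 + (-0.34)·(2.63/2.61)·(-9.45 − (-7.12)) = -1.54 + (-0.34261)·(-2.33) = -0.7417.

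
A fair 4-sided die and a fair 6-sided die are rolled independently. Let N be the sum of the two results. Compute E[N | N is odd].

6

P(N is odd) = 1/2.
Σ over the event: 3·1/12 + 5·1/6 + 7·1/6 + 9·1/12 = 3.
E[N | N is odd] = (3) / (1/2) = 6.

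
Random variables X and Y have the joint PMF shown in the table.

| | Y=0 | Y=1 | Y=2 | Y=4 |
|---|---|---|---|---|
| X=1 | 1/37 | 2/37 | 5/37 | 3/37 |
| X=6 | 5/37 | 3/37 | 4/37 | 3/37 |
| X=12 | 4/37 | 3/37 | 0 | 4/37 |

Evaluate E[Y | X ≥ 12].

19/11

P(X ≥ 12) = 11/37.
Σ Y·P over the event = 0·(4/37) + 1·(3/37) + 4·(4/37) = 19/37.
E[Y | X ≥ 12] = (19/37) / (11/37) = 19/11.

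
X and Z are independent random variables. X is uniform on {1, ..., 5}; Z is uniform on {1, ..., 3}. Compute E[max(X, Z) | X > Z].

Outcomes with X > Z: (2,1), (3,1), (3,2), (4,1), (4,2), (4,3), (5,1), (5,2), (5,3), each with probability 1/15.
E[max(X, Z) | X > Z] = (2 + 3 + 3 + 4 + 4 + 4 + 5 + 5 + 5) / 9 = 35/9.

35/9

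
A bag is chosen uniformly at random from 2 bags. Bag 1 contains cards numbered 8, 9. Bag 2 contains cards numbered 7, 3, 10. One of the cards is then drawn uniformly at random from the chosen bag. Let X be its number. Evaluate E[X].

91/12

E[X | bag 1] = (8+9)/2 = 17/2.
E[X | bag 2] = (7+3+10)/3 = 20/3.
By the law of total expectation,
E[X] = (1/2)·(17/2) + (1/2)·(20/3) = 91/12.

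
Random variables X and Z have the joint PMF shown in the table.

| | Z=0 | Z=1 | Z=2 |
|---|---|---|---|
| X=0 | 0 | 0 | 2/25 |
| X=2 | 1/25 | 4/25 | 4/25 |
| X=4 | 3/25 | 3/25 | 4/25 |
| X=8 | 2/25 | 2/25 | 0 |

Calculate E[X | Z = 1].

P(Z = 1) = 9/25.
Σ X·P over the event = 2·(4/25) + 4·(3/25) + 8·(2/25) = 36/25.
E[X | Z = 1] = (36/25) / (9/25) = 4.

4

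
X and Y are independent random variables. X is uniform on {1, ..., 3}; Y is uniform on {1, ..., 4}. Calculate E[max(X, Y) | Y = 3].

3

Outcomes with Y = 3: (1,3), (2,3), (3,3), each with probability 1/12.
E[max(X, Y) | Y = 3] = (3 + 3 + 3) / 3 = 3.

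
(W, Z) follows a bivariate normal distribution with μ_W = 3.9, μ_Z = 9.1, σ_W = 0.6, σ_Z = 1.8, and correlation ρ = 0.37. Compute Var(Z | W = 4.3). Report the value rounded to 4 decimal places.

For a bivariate normal, Var(Z | W=x) = σ_Z²(1 − ρ²).
Var(Z | W=4.3) = (1.8)²·(1 − (0.37)²) = 3.24·0.8631 = 2.7964.

2.7964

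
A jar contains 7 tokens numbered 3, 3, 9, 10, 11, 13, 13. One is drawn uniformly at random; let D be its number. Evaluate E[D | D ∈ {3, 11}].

P(D ∈ {3, 11}) = 3/7.
Σ over the event: 3·2/7 + 11·1/7 = 17/7.
E[D | D ∈ {3, 11}] = (17/7) / (3/7) = 17/3.

17/3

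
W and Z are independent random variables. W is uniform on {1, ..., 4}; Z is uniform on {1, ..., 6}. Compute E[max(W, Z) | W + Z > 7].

16/3

Outcomes with W + Z > 7: (2,6), (3,5), (3,6), (4,4), (4,5), (4,6), each with probability 1/24.
E[max(W, Z) | W + Z > 7] = (6 + 5 + 6 + 4 + 5 + 6) / 6 = 16/3.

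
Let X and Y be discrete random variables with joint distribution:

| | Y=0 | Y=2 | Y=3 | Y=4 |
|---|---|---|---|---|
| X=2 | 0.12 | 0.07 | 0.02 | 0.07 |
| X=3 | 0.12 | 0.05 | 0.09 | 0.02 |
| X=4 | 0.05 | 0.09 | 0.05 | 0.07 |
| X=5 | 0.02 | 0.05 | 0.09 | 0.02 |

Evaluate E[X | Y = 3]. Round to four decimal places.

P(Y = 3) = 0.25.
Σ X·P over the event = 2·(0.02) + 3·(0.09) + 4·(0.05) + 5·(0.09) = 0.96.
E[X | Y = 3] = (0.96) / (0.25) = 3.8400.

3.8400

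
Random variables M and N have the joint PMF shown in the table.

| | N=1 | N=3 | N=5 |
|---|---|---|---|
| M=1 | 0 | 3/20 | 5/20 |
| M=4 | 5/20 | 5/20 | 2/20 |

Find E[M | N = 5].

13/7

P(N = 5) = 7/20.
Σ M·P over the event = 1·(5/20) + 4·(2/20) = 13/20.
E[M | N = 5] = (13/20) / (7/20) = 13/7.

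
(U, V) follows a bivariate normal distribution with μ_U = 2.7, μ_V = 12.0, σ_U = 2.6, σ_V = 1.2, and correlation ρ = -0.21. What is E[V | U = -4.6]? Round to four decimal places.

The regression of V on U has slope ρ·σ_V/σ_U and passes through (μ_U, μ_V).
E[V | U=-4.6] = 12.0 + (-0.21)·(1.2/2.6)·(-4.6 − (2.7)) = 12.0 + (-0.096923)·(-7.3) = 12.7075.

12.7075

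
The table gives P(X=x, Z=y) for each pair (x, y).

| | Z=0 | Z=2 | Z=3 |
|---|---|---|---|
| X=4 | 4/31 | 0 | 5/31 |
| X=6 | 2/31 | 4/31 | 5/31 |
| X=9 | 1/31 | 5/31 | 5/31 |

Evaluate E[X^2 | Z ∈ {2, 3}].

607/12

P(Z ∈ {2, 3}) = 24/31.
Summing X^2·P(X=x,Z=y) over the conditioning event gives 1214/31.
E[X^2 | Z ∈ {2, 3}] = (1214/31) / (24/31) = 607/12.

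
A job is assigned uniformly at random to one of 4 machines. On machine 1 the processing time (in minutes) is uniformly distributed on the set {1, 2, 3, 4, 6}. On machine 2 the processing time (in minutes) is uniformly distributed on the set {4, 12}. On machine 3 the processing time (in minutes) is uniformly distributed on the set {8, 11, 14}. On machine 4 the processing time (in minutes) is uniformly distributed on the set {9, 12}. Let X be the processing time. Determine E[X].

E[X | machine 1] = (1+2+3+4+6)/5 = 16/5.
E[X | machine 2] = (4+12)/2 = 8.
E[X | machine 3] = (8+11+14)/3 = 11.
E[X | machine 4] = (9+12)/2 = 21/2.
E[X] = (1/4)·(16/5) + (1/4)·(8) + (1/4)·(11) + (1/4)·(21/2) = 327/40.

327/40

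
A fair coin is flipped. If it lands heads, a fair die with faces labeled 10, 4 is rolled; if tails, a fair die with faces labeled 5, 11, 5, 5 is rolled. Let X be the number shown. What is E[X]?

27/4

E[X | heads] = (10+4)/2 = 7.
E[X | tails] = (5+11+5+5)/4 = 13/2.
By the law of total expectation,
E[X] = (1/2)·(7) + (1/2)·(13/2) = 27/4.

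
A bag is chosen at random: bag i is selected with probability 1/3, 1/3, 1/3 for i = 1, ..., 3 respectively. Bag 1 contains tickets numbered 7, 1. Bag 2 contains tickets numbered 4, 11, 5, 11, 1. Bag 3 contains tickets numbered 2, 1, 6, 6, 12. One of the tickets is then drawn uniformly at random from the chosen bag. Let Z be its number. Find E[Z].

79/15

E[Z | bag 1] = (7+1)/2 = 4.
E[Z | bag 2] = (4+11+5+11+1)/5 = 32/5.
E[Z | bag 3] = (2+1+6+6+12)/5 = 27/5.
E[Z] = (1/3)·(4) + (1/3)·(32/5) + (1/3)·(27/5) = 79/15.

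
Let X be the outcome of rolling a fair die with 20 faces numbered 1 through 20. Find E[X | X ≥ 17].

Given X ≥ 17, X is equally likely to be any of {17, 18, 19, 20}.
E[X | X ≥ 17] = (17 + 18 + 19 + 20) / 4 = 37/2.

37/2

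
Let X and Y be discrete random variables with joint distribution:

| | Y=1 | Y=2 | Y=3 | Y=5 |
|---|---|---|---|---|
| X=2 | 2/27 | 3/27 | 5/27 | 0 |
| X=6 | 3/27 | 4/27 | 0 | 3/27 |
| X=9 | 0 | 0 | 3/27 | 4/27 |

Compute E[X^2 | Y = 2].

P(Y = 2) = 7/27.
Σ X^2·P over the event = 4·(3/27) + 36·(4/27) = 52/9.
E[X^2 | Y = 2] = (52/9) / (7/27) = 156/7.

156/7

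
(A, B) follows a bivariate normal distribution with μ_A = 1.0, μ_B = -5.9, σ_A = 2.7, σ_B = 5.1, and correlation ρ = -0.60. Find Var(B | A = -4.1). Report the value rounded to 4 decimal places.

Var(B | A=x) = (1 − ρ²)·σ_B².
Var(B | A=-4.1) = (5.1)²·(1 − (-0.60)²) = 26.01·0.64 = 16.6464.

16.6464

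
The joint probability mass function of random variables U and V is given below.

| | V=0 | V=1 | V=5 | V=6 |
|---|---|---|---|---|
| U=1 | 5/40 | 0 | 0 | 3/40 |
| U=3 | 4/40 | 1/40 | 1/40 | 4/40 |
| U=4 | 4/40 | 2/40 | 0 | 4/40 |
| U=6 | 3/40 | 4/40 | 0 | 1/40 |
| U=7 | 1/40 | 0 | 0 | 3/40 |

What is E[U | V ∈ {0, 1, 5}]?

96/25

P(V ∈ {0, 1, 5}) = 5/8.
Summing U·P(U=x,V=y) over the conditioning event gives 12/5.
E[U | V ∈ {0, 1, 5}] = (12/5) / (5/8) = 96/25.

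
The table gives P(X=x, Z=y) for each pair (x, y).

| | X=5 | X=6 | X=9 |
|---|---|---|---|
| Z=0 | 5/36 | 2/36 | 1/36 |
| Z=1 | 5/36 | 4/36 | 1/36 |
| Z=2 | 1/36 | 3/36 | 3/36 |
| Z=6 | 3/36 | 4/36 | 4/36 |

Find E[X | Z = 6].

P(Z = 6) = 11/36.
Σ X·P over the event = 5·(3/36) + 6·(4/36) + 9·(4/36) = 25/12.
E[X | Z = 6] = (25/12) / (11/36) = 75/11.

75/11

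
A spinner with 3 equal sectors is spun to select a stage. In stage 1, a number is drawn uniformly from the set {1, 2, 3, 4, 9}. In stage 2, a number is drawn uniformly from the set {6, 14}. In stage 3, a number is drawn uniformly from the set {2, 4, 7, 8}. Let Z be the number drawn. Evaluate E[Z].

127/20

E[Z | stage 1] = (1+2+3+4+9)/5 = 19/5.
E[Z | stage 2] = (6+14)/2 = 10.
E[Z | stage 3] = (2+4+7+8)/4 = 21/4.
By the law of total expectation,
E[Z] = (1/3)·(19/5) + (1/3)·(10) + (1/3)·(21/4) = 127/20.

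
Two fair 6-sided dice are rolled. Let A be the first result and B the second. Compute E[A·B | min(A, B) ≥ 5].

121/4

P(min(A, B) ≥ 5) = 1/9.
Summing AB·P(x,y) over outcomes with min(A, B) ≥ 5 gives 121/36.
E[A·B | min(A, B) ≥ 5] = (121/36) / (1/9) = 121/4.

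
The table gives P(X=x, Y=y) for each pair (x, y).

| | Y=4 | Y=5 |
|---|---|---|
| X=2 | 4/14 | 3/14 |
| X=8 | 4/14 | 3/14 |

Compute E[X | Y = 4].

P(Y = 4) = 4/7.
Σ X·P over the event = 2·(4/14) + 8·(4/14) = 20/7.
E[X | Y = 4] = (20/7) / (4/7) = 5.

5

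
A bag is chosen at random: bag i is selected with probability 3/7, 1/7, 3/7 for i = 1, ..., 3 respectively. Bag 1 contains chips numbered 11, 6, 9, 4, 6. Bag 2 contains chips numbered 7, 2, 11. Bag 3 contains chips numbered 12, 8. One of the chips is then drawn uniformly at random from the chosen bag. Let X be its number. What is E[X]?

E[X | bag 1] = (11+6+9+4+6)/5 = 36/5.
E[X | bag 2] = (7+2+11)/3 = 20/3.
E[X | bag 3] = (12+8)/2 = 10.
By the law of total expectation,
E[X] = (3/7)·(36/5) + (1/7)·(20/3) + (3/7)·(10) = 874/105.

874/105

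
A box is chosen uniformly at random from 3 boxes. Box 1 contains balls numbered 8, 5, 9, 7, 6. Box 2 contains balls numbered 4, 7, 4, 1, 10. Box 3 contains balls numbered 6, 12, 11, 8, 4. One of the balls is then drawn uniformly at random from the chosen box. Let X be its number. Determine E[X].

34/5

E[X | box 1] = (8+5+9+7+6)/5 = 7.
E[X | box 2] = (4+7+4+1+10)/5 = 26/5.
E[X | box 3] = (6+12+11+8+4)/5 = 41/5.
E[X] = (1/3)·(7) + (1/3)·(26/5) + (1/3)·(41/5) = 34/5.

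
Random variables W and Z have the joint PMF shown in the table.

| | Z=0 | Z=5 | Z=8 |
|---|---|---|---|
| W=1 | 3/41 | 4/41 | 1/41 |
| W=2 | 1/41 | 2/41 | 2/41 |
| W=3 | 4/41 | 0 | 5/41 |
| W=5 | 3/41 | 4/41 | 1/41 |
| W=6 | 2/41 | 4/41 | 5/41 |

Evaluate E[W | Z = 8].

P(Z = 8) = 14/41.
Σ W·P over the event = 1·(1/41) + 2·(2/41) + 3·(5/41) + 5·(1/41) + 6·(5/41) = 55/41.
E[W | Z = 8] = (55/41) / (14/41) = 55/14.

55/14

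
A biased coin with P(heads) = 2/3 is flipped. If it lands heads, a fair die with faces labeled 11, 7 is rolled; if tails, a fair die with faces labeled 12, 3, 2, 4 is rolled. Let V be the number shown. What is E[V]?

31/4

E[V | heads] = (11+7)/2 = 9.
E[V | tails] = (12+3+2+4)/4 = 21/4.
By the law of total expectation,
E[V] = (2/3)·(9) + (1/3)·(21/4) = 31/4.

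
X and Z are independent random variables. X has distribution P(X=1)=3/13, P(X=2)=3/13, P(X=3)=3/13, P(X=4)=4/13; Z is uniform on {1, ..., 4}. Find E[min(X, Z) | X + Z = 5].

P(X + Z = 5) = 1/4.
Summing min(X,Z)·P(x,y) over outcomes with X + Z = 5 gives 19/52.
E[min(X, Z) | X + Z = 5] = (19/52) / (1/4) = 19/13.

19/13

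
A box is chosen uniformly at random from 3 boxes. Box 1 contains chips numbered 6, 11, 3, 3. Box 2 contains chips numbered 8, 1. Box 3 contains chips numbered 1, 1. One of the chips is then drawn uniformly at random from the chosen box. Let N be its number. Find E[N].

E[N | box 1] = (6+11+3+3)/4 = 23/4.
E[N | box 2] = (8+1)/2 = 9/2.
E[N | box 3] = (1+1)/2 = 1.
By the law of total expectation,
E[N] = (1/3)·(23/4) + (1/3)·(9/2) + (1/3)·(1) = 15/4.

15/4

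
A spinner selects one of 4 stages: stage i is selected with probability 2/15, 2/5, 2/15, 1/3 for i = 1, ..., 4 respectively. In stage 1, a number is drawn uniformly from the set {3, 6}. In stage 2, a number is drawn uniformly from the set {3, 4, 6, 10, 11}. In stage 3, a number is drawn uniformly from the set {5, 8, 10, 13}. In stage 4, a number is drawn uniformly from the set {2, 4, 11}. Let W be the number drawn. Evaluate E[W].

1442/225

E[W | stage 1] = (3+6)/2 = 9/2.
E[W | stage 2] = (3+4+6+10+11)/5 = 34/5.
E[W | stage 3] = (5+8+10+13)/4 = 9.
E[W | stage 4] = (2+4+11)/3 = 17/3.
By the law of total expectation,
E[W] = (2/15)·(9/2) + (2/5)·(34/5) + (2/15)·(9) + (1/3)·(17/3) = 1442/225.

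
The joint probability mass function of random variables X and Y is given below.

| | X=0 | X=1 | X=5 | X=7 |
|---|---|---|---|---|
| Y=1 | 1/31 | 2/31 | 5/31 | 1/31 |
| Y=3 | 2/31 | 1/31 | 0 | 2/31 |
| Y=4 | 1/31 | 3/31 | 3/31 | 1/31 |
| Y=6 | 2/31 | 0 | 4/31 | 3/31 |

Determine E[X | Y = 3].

P(Y = 3) = 5/31.
Σ X·P over the event = 0·(2/31) + 1·(1/31) + 7·(2/31) = 15/31.
E[X | Y = 3] = (15/31) / (5/31) = 3.

3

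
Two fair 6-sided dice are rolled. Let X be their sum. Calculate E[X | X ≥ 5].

P(X ≥ 5) = 5/6.
Σ over the event: 5·1/9 + 6·5/36 + 7·1/6 + 8·5/36 + 9·1/9 + 10·1/12 + 11·1/18 + 12·1/36 = 58/9.
E[X | X ≥ 5] = (58/9) / (5/6) = 116/15.

116/15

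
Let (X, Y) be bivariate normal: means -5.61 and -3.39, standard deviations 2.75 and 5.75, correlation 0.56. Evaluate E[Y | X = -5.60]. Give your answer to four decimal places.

The regression of Y on X has slope ρ·σ_Y/σ_X and passes through (μ_X, μ_Y).
E[Y | X=-5.60] = -3.39 + (0.56)·(5.75/2.75)·(-5.60 − (-5.61)) = -3.39 + (1.1709)·(0.01) = -3.3783.

-3.3783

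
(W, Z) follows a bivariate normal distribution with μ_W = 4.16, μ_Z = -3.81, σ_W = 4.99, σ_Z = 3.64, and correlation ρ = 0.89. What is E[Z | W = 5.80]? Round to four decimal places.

E[Z | W=x] = μ_Z + ρ(σ_Z/σ_W)(x − μ_W) for jointly normal variables.
E[Z | W=5.80] = -3.81 + (0.89)·(3.64/4.99)·(5.80 − (4.16)) = -3.81 + (0.64922)·(1.64) = -2.7453.

-2.7453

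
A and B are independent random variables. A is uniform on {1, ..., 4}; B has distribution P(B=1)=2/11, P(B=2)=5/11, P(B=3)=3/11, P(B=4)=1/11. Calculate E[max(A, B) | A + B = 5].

P(A + B = 5) = 1/4.
Summing max(A,B)·P(x,y) over outcomes with A + B = 5 gives 9/11.
E[max(A, B) | A + B = 5] = (9/11) / (1/4) = 36/11.

36/11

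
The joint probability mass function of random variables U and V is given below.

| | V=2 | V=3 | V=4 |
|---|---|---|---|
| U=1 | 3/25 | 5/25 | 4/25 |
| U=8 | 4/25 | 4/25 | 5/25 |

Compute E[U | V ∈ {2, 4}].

P(V ∈ {2, 4}) = 16/25.
Σ U·P over the event = 1·(3/25) + 1·(4/25) + 8·(4/25) + 8·(5/25) = 79/25.
E[U | V ∈ {2, 4}] = (79/25) / (16/25) = 79/16.

79/16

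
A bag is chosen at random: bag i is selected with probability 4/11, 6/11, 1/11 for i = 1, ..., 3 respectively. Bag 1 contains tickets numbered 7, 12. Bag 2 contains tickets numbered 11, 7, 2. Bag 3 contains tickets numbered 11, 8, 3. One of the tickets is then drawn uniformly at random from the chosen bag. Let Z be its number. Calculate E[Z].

256/33

E[Z | bag 1] = (7+12)/2 = 19/2.
E[Z | bag 2] = (11+7+2)/3 = 20/3.
E[Z | bag 3] = (11+8+3)/3 = 22/3.
E[Z] = (4/11)·(19/2) + (6/11)·(20/3) + (1/11)·(22/3) = 256/33.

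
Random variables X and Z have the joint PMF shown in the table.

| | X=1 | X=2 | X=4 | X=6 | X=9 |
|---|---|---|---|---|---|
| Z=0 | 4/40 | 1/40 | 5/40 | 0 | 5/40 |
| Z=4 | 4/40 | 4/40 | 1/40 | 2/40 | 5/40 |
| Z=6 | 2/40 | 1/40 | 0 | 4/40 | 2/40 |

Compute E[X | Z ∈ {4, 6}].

119/25

P(Z ∈ {4, 6}) = 5/8.
Summing X·P(X=x,Z=y) over the conditioning event gives 119/40.
E[X | Z ∈ {4, 6}] = (119/40) / (5/8) = 119/25.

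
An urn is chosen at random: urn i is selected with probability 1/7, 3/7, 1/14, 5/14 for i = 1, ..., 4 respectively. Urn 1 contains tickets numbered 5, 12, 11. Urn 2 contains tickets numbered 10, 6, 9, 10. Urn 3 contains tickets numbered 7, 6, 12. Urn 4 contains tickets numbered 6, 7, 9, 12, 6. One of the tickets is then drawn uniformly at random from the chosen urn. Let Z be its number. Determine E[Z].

239/28

E[Z | urn 1] = (5+12+11)/3 = 28/3.
E[Z | urn 2] = (10+6+9+10)/4 = 35/4.
E[Z | urn 3] = (7+6+12)/3 = 25/3.
E[Z | urn 4] = (6+7+9+12+6)/5 = 8.
E[Z] = (1/7)·(28/3) + (3/7)·(35/4) + (1/14)·(25/3) + (5/14)·(8) = 239/28.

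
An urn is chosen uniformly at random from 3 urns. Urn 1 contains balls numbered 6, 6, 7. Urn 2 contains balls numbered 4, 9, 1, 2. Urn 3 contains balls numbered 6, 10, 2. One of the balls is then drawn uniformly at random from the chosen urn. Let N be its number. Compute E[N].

E[N | urn 1] = (6+6+7)/3 = 19/3.
E[N | urn 2] = (4+9+1+2)/4 = 4.
E[N | urn 3] = (6+10+2)/3 = 6.
By the law of total expectation,
E[N] = (1/3)·(19/3) + (1/3)·(4) + (1/3)·(6) = 49/9.

49/9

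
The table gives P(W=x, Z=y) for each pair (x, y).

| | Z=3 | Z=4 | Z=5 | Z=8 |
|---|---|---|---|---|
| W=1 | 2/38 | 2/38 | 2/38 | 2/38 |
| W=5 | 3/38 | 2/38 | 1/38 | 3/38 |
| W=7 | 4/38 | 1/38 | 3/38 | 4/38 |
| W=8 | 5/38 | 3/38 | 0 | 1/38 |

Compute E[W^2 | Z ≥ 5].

P(Z ≥ 5) = 8/19.
Σ W^2·P over the event = 1·(2/38) + 1·(2/38) + 25·(1/38) + 25·(3/38) + 49·(3/38) + 49·(4/38) + 64·(1/38) = 511/38.
E[W^2 | Z ≥ 5] = (511/38) / (8/19) = 511/16.

511/16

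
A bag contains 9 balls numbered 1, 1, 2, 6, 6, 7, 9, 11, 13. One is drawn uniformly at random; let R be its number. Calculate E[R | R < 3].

P(R < 3) = 1/3.
Σ over the event: 1·2/9 + 2·1/9 = 4/9.
E[R | R < 3] = (4/9) / (1/3) = 4/3.

4/3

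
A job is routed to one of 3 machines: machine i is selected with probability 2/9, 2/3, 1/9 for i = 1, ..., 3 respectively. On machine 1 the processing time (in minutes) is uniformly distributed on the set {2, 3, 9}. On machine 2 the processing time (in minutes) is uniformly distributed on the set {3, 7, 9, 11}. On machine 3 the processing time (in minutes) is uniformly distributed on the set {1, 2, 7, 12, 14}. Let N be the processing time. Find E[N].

E[N | machine 1] = (2+3+9)/3 = 14/3.
E[N | machine 2] = (3+7+9+11)/4 = 15/2.
E[N | machine 3] = (1+2+7+12+14)/5 = 36/5.
E[N] = (2/9)·(14/3) + (2/3)·(15/2) + (1/9)·(36/5) = 923/135.

923/135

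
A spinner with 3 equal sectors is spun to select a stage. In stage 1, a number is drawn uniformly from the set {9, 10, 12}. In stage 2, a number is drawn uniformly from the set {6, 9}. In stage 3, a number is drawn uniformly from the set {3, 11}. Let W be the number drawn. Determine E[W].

E[W | stage 1] = (9+10+12)/3 = 31/3.
E[W | stage 2] = (6+9)/2 = 15/2.
E[W | stage 3] = (3+11)/2 = 7.
By the law of total expectation,
E[W] = (1/3)·(31/3) + (1/3)·(15/2) + (1/3)·(7) = 149/18.

149/18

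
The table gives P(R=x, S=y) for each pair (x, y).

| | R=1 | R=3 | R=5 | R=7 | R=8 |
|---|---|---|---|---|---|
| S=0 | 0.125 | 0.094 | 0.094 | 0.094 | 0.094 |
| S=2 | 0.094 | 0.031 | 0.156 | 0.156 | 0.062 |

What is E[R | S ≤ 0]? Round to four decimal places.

4.5649

P(S ≤ 0) = 0.501.
Σ R·P over the event = 1·(0.125) + 3·(0.094) + 5·(0.094) + 7·(0.094) + 8·(0.094) = 2.287.
E[R | S ≤ 0] = (2.287) / (0.501) = 4.5649.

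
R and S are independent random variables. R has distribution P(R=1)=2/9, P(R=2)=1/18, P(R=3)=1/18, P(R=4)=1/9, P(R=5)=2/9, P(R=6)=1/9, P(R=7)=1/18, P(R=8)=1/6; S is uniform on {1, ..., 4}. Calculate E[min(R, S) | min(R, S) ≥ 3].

45/13

P(min(R, S) ≥ 3) = 13/36.
Summing min(R,S)·P(x,y) over outcomes with min(R, S) ≥ 3 gives 5/4.
E[min(R, S) | min(R, S) ≥ 3] = (5/4) / (13/36) = 45/13.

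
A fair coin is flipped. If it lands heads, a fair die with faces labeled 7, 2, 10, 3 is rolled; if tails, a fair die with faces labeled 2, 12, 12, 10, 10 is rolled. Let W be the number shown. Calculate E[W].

E[W | heads] = (7+2+10+3)/4 = 11/2.
E[W | tails] = (2+12+12+10+10)/5 = 46/5.
By the law of total expectation,
E[W] = (1/2)·(11/2) + (1/2)·(46/5) = 147/20.

147/20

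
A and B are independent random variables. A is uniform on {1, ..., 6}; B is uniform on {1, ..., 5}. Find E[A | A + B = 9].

5

Outcomes with A + B = 9: (4,5), (5,4), (6,3), each with probability 1/30.
E[A | A + B = 9] = (4 + 5 + 6) / 3 = 5.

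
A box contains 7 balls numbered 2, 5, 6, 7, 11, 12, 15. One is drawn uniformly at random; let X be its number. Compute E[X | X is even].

P(X is even) = 3/7.
Σ over the event: 2·1/7 + 6·1/7 + 12·1/7 = 20/7.
E[X | X is even] = (20/7) / (3/7) = 20/3.

20/3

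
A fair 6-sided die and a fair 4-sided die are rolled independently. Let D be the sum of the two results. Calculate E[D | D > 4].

62/9

P(D > 4) = 3/4.
Σ over the event: 5·1/6 + 6·1/6 + 7·1/6 + 8·1/8 + 9·1/12 + 10·1/24 = 31/6.
E[D | D > 4] = (31/6) / (3/4) = 62/9.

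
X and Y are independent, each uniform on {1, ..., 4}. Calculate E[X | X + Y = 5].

Outcomes with X + Y = 5: (1,4), (2,3), (3,2), (4,1), each with probability 1/16.
E[X | X + Y = 5] = (1 + 2 + 3 + 4) / 4 = 5/2.

5/2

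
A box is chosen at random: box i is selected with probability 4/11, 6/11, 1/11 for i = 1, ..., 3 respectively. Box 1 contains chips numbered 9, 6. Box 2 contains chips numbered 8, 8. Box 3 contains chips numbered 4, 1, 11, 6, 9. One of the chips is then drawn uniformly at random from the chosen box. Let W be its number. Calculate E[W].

E[W | box 1] = (9+6)/2 = 15/2.
E[W | box 2] = (8+8)/2 = 8.
E[W | box 3] = (4+1+11+6+9)/5 = 31/5.
By the law of total expectation,
E[W] = (4/11)·(15/2) + (6/11)·(8) + (1/11)·(31/5) = 421/55.

421/55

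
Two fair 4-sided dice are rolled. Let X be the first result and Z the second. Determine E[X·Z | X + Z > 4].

P(X + Z > 4) = 5/8.
Summing XZ·P(x,y) over outcomes with X + Z > 4 gives 85/16.
E[X·Z | X + Z > 4] = (85/16) / (5/8) = 17/2.

17/2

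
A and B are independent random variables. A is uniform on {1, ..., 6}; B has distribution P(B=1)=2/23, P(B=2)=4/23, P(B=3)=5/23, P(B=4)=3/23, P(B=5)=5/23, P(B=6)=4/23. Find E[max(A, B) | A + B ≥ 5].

P(A + B ≥ 5) = 119/138.
Summing max(A,B)·P(x,y) over outcomes with A + B ≥ 5 gives 587/138.
E[max(A, B) | A + B ≥ 5] = (587/138) / (119/138) = 587/119.

587/119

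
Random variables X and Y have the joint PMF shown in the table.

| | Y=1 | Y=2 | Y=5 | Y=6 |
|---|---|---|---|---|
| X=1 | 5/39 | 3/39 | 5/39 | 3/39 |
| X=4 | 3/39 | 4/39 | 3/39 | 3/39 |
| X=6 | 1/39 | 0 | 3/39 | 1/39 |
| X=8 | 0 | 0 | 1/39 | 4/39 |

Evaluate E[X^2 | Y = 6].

P(Y = 6) = 11/39.
Σ X^2·P over the event = 1·(3/39) + 16·(3/39) + 36·(1/39) + 64·(4/39) = 343/39.
E[X^2 | Y = 6] = (343/39) / (11/39) = 343/11.

343/11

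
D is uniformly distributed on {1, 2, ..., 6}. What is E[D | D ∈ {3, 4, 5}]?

P(D ∈ {3, 4, 5}) = 1/2.
Σ over the event: 3·1/6 + 4·1/6 + 5·1/6 = 2.
E[D | D ∈ {3, 4, 5}] = (2) / (1/2) = 4.

4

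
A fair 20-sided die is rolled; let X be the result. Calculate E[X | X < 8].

Given X < 8, X is equally likely to be any of {1, 2, 3, 4, 5, 6, 7}.
E[X | X < 8] = (1 + 2 + 3 + 4 + 5 + 6 + 7) / 7 = 4.

4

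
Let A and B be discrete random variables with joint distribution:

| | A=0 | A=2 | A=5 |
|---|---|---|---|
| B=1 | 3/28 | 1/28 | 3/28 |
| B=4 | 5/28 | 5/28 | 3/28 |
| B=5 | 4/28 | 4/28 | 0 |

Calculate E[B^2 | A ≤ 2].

182/11

P(A ≤ 2) = 11/14.
Σ B^2·P over the event = 1·(3/28) + 16·(5/28) + 25·(4/28) + 1·(1/28) + 16·(5/28) + 25·(4/28) = 13.
E[B^2 | A ≤ 2] = (13) / (11/14) = 182/11.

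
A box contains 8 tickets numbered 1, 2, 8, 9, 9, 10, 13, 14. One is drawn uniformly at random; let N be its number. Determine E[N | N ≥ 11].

27/2

P(N ≥ 11) = 1/4.
Σ over the event: 13·1/8 + 14·1/8 = 27/8.
E[N | N ≥ 11] = (27/8) / (1/4) = 27/2.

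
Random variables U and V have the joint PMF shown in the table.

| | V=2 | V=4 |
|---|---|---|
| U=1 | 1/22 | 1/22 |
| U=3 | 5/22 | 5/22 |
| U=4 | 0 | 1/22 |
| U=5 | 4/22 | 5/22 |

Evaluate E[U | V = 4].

15/4

P(V = 4) = 6/11.
Σ U·P over the event = 1·(1/22) + 3·(5/22) + 4·(1/22) + 5·(5/22) = 45/22.
E[U | V = 4] = (45/22) / (6/11) = 15/4.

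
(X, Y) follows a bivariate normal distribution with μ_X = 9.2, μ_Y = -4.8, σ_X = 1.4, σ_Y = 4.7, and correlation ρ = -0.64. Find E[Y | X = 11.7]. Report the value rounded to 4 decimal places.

E[Y | X=x] = μ_Y + ρ(σ_Y/σ_X)(x − μ_X) for jointly normal variables.
E[Y | X=11.7] = -4.8 + (-0.64)·(4.7/1.4)·(11.7 − (9.2)) = -4.8 + (-2.14857)·(2.5) = -10.1714.

-10.1714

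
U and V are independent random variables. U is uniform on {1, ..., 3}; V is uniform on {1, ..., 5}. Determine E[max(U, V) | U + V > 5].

P(U + V > 5) = 2/5.
Summing max(U,V)·P(x,y) over outcomes with U + V > 5 gives 26/15.
E[max(U, V) | U + V > 5] = (26/15) / (2/5) = 13/3.

13/3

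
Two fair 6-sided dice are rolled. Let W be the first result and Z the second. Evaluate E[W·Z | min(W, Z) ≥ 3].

81/4

P(min(W, Z) ≥ 3) = 4/9.
Summing WZ·P(x,y) over outcomes with min(W, Z) ≥ 3 gives 9.
E[W·Z | min(W, Z) ≥ 3] = (9) / (4/9) = 81/4.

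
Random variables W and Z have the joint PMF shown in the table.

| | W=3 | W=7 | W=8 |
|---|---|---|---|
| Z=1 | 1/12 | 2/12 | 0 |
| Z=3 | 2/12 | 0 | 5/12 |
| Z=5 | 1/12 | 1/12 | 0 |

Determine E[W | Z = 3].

P(Z = 3) = 7/12.
Summing W·P(W=x,Z=y) over the conditioning event gives 23/6.
E[W | Z = 3] = (23/6) / (7/12) = 46/7.

46/7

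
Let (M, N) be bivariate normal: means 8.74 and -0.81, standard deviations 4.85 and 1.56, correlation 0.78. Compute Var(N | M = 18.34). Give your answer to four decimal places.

Var(N | M=x) = (1 − ρ²)·σ_N².
Var(N | M=18.34) = (1.56)²·(1 − (0.78)²) = 2.4336·0.3916 = 0.9530.

0.9530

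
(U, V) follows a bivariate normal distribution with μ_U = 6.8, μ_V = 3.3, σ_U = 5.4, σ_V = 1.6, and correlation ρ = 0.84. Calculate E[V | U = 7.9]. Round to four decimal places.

The regression of V on U has slope ρ·σ_V/σ_U and passes through (μ_U, μ_V).
E[V | U=7.9] = 3.3 + (0.84)·(1.6/5.4)·(7.9 − (6.8)) = 3.3 + (0.24889)·(1.1) = 3.5738.

3.5738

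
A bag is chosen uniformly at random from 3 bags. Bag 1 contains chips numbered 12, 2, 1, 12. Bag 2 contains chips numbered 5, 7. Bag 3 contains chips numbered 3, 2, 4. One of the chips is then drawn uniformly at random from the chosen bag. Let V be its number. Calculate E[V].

E[V | bag 1] = (12+2+1+12)/4 = 27/4.
E[V | bag 2] = (5+7)/2 = 6.
E[V | bag 3] = (3+2+4)/3 = 3.
By the law of total expectation,
E[V] = (1/3)·(27/4) + (1/3)·(6) + (1/3)·(3) = 21/4.

21/4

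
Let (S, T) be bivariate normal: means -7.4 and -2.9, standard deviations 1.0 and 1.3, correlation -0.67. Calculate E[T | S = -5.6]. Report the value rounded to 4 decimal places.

E[T | S=x] = μ_T + ρ(σ_T/σ_S)(x − μ_S) for jointly normal variables.
E[T | S=-5.6] = -2.9 + (-0.67)·(1.3/1.0)·(-5.6 − (-7.4)) = -2.9 + (-0.871)·(1.8) = -4.4678.

-4.4678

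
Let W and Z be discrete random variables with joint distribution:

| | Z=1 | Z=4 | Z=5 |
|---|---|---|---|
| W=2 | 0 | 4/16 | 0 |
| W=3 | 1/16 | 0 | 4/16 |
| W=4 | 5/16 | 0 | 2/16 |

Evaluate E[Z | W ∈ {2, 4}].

P(W ∈ {2, 4}) = 11/16.
Σ Z·P over the event = 4·(4/16) + 1·(5/16) + 5·(2/16) = 31/16.
E[Z | W ∈ {2, 4}] = (31/16) / (11/16) = 31/11.

31/11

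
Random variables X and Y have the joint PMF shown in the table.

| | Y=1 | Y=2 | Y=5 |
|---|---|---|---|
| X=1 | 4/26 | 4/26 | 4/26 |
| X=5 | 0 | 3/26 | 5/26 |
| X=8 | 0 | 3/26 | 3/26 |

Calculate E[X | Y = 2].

P(Y = 2) = 5/13.
Σ X·P over the event = 1·(4/26) + 5·(3/26) + 8·(3/26) = 43/26.
E[X | Y = 2] = (43/26) / (5/13) = 43/10.

43/10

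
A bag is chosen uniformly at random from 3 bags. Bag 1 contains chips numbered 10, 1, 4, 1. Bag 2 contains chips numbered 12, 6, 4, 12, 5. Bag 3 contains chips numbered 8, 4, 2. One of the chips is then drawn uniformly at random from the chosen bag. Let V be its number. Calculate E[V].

247/45

E[V | bag 1] = (10+1+4+1)/4 = 4.
E[V | bag 2] = (12+6+4+12+5)/5 = 39/5.
E[V | bag 3] = (8+4+2)/3 = 14/3.
By the law of total expectation,
E[V] = (1/3)·(4) + (1/3)·(39/5) + (1/3)·(14/3) = 247/45.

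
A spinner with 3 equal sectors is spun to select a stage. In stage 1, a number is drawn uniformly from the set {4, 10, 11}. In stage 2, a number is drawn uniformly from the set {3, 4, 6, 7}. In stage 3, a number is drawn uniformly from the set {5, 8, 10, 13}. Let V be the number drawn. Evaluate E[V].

E[V | stage 1] = (4+10+11)/3 = 25/3.
E[V | stage 2] = (3+4+6+7)/4 = 5.
E[V | stage 3] = (5+8+10+13)/4 = 9.
E[V] = (1/3)·(25/3) + (1/3)·(5) + (1/3)·(9) = 67/9.

67/9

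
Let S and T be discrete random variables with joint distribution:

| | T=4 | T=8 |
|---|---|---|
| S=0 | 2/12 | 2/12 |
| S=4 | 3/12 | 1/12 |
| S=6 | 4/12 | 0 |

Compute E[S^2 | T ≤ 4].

64/3

P(T ≤ 4) = 3/4.
Summing S^2·P(S=x,T=y) over the conditioning event gives 16.
E[S^2 | T ≤ 4] = (16) / (3/4) = 64/3.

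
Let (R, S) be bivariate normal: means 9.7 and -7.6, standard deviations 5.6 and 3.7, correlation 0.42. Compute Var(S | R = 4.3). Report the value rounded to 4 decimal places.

The conditional variance in a bivariate normal is σ_S²(1 − ρ²), independent of x.
Var(S | R=4.3) = (3.7)²·(1 − (0.42)²) = 13.69·0.8236 = 11.2751.

11.2751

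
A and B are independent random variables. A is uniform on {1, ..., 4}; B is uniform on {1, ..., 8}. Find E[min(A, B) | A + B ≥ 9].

3

Outcomes with A + B ≥ 9: (1,8), (2,7), (2,8), (3,6), (3,7), (3,8), (4,5), (4,6), (4,7), (4,8), each with probability 1/32.
E[min(A, B) | A + B ≥ 9] = (1 + 2 + 2 + 3 + 3 + 3 + 4 + 4 + 4 + 4) / 10 = 3.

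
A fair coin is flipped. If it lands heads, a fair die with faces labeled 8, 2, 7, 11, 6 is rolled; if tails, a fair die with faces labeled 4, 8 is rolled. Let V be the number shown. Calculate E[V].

32/5

E[V | heads] = (8+2+7+11+6)/5 = 34/5.
E[V | tails] = (4+8)/2 = 6.
E[V] = (1/2)·(34/5) + (1/2)·(6) = 32/5.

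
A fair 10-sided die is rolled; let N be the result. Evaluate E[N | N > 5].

8

Given N > 5, N is equally likely to be any of {6, 7, 8, 9, 10}.
E[N | N > 5] = (6 + 7 + 8 + 9 + 10) / 5 = 8.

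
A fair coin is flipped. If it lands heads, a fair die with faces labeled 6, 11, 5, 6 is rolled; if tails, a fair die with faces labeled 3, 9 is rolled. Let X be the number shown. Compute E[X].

13/2

E[X | heads] = (6+11+5+6)/4 = 7.
E[X | tails] = (3+9)/2 = 6.
E[X] = (1/2)·(7) + (1/2)·(6) = 13/2.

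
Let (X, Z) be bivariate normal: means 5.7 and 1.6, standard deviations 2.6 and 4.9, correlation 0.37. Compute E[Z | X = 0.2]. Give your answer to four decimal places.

E[Z | X=x] = μ_Z + ρ(σ_Z/σ_X)(x − μ_X) for jointly normal variables.
E[Z | X=0.2] = 1.6 + (0.37)·(4.9/2.6)·(0.2 − (5.7)) = 1.6 + (0.69731)·(-5.5) = -2.2352.

-2.2352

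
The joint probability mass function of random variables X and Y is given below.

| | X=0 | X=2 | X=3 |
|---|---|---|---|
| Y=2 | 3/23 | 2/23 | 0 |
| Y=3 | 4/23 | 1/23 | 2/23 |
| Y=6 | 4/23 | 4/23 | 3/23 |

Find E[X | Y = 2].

4/5

P(Y = 2) = 5/23.
Σ X·P over the event = 0·(3/23) + 2·(2/23) = 4/23.
E[X | Y = 2] = (4/23) / (5/23) = 4/5.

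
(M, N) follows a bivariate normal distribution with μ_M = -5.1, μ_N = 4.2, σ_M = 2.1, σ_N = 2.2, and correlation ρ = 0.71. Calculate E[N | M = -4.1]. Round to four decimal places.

E[N | M=x] = μ_N + ρ(σ_N/σ_M)(x − μ_M) for jointly normal variables.
E[N | M=-4.1] = 4.2 + (0.71)·(2.2/2.1)·(-4.1 − (-5.1)) = 4.2 + (0.74381)·(1) = 4.9438.

4.9438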